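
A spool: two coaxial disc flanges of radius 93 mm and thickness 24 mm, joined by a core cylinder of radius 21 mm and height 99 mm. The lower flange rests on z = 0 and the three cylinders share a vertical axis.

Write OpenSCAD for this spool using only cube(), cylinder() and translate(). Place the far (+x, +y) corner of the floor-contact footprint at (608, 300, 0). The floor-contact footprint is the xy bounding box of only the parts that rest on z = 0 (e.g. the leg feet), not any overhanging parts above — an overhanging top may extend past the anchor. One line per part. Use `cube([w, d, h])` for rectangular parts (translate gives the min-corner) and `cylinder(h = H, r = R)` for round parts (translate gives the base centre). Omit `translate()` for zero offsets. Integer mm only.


translate([515, 207, 0]) cylinder(h = 24, r = 93);
translate([515, 207, 24]) cylinder(h = 99, r = 21);
translate([515, 207, 123]) cylinder(h = 24, r = 93);


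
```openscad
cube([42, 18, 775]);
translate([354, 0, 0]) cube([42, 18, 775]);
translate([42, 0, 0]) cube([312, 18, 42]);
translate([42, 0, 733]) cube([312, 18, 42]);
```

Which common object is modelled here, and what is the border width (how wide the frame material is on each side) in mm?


A picture frame. The border width is 42 mm.

Four thin pieces enclosing a rectangular opening — a picture frame. The two full-height stiles are 775 mm tall; the top rail sits at z = 733 and is 42 mm tall, so the border above the opening is 775 − 733 = 42 mm, matching the stile x-width.


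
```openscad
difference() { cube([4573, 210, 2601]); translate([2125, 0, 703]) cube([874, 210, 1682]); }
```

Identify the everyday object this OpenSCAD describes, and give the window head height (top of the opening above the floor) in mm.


A wall with a window opening. The window head height is 2385 mm.

A wall with a rectangular opening subtracted — a window. Sill at z = 703, opening 1682 mm tall, so the head is at 703 + 1682 = 2385 mm.


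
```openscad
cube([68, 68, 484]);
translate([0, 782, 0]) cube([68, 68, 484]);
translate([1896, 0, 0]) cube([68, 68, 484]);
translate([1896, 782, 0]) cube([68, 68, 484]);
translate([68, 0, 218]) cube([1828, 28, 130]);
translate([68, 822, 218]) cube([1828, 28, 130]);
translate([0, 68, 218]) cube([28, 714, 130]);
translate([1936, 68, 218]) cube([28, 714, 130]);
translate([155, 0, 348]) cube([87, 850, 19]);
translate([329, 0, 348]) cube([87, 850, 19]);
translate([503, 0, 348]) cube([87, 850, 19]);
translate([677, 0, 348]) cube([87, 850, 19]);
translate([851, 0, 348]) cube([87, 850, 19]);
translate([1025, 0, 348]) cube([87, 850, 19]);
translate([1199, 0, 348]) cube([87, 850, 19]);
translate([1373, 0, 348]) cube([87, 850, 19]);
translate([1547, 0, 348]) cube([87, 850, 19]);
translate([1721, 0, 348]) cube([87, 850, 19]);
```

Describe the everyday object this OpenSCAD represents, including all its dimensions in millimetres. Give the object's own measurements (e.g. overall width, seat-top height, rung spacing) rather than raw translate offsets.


A bed frame 1964 mm long (x) by 850 mm wide (y). Four 68×68 mm corner posts, 484 mm tall, at the corners of the footprint. Four rails of 28 mm thickness and 130 mm height run between adjacent posts with their undersides at z = 218 mm, their outer faces flush with the outside of the frame (the two x-running rails run between the posts' inner faces; the two y-running rails run between the posts' inner faces). 10 slats, each 87 mm wide (x) and 19 mm thick, lie across the top of the two x-running rails, running the full 850 mm width of the frame in y; along x they sit between the end posts with a 87 mm gap after the −x posts and between neighbouring slats, leaving 88 mm before the +x posts.


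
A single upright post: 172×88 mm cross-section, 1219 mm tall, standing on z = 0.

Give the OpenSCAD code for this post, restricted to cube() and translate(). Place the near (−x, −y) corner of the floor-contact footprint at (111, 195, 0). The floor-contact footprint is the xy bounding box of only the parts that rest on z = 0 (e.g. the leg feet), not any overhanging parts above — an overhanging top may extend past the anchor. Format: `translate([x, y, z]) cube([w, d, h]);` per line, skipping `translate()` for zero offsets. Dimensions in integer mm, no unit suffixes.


translate([111, 195, 0]) cube([172, 88, 1219]);


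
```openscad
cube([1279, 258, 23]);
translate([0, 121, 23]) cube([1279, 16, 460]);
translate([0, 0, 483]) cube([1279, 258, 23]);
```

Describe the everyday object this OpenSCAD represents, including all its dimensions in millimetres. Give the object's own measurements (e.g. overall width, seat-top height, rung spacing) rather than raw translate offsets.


An I-beam lying along x, 1279 mm long. Overall section height 506 mm. Two flanges 258 mm wide (y) and 23 mm thick, one on the floor and one at the top; a web 16 mm thick runs between them, centred on the flange width.


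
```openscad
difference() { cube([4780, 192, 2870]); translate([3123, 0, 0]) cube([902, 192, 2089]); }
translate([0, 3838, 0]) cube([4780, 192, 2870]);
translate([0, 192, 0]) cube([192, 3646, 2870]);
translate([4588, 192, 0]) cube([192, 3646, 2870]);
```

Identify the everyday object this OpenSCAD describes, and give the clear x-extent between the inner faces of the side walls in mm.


A single room. The interior width is 4396 mm.

Four walls enclosing a rectangle with a door in the front wall — a room. Outside width 4780 minus two 192 mm walls gives 4396 mm.


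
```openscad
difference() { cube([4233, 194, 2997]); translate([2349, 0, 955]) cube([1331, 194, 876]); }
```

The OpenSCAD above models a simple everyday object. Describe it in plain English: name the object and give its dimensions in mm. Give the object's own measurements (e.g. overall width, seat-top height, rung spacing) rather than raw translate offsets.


A wall 4233 mm long (x), 194 mm thick (y), 2997 mm tall, with a rectangular window opening cut through it. The opening is 1331 mm wide and 876 mm tall; its sill is at z = 955 mm and its near (−x) edge is 2349 mm from the wall's −x end. The opening passes through the full wall thickness.


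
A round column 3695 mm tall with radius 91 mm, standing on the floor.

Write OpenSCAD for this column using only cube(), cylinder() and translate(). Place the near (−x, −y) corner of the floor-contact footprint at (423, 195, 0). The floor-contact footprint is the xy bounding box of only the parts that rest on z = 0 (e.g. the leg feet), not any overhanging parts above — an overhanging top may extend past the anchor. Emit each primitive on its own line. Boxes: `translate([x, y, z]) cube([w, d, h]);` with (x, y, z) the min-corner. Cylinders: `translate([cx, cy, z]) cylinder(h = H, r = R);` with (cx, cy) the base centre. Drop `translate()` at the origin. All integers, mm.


translate([514, 286, 0]) cylinder(h = 3695, r = 91);


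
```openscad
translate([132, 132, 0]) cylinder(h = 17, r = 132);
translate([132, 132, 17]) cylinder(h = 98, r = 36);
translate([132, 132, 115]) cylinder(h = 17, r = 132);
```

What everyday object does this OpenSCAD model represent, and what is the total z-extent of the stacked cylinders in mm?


A spool. The overall height is 132 mm.

Three coaxial cylinders, large–small–large — a spool. Two 17 mm flanges and a 98 mm core give 17 + 98 + 17 = 132 mm.


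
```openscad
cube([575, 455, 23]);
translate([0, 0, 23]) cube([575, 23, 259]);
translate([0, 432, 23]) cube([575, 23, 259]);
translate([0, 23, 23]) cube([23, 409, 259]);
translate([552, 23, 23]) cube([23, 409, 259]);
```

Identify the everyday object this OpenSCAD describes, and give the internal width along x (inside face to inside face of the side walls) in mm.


An open box. The internal width is 529 mm.

A 575×455 base slab with four walls standing on it — an open box. The base is 575 mm wide and the walls are 23 mm thick, so the internal width is 575 − 2 × 23 = 529 mm.


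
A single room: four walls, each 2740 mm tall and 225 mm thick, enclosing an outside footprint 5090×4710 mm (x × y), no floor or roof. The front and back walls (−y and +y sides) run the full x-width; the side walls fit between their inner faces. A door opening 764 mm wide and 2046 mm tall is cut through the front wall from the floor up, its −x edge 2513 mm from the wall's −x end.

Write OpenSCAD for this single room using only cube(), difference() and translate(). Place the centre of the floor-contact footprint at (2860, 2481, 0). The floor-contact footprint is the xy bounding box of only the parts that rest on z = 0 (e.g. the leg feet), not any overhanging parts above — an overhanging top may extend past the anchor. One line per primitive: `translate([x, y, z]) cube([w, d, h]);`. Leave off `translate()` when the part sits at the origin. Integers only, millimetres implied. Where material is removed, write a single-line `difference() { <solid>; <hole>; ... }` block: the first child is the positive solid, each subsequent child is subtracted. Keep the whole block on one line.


difference() { translate([315, 126, 0]) cube([5090, 225, 2740]); translate([2828, 126, 0]) cube([764, 225, 2046]); }
translate([315, 4611, 0]) cube([5090, 225, 2740]);
translate([315, 351, 0]) cube([225, 4260, 2740]);
translate([5180, 351, 0]) cube([225, 4260, 2740]);


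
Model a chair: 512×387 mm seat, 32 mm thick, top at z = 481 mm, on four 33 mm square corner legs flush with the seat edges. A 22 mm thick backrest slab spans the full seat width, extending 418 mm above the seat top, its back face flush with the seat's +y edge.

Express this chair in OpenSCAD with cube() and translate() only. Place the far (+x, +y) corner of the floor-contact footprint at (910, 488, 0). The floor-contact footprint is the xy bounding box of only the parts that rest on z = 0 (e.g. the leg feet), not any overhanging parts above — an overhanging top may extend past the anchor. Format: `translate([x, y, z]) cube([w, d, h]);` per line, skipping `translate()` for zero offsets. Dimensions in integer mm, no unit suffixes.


translate([398, 101, 449]) cube([512, 387, 32]);
translate([398, 101, 0]) cube([33, 33, 449]);
translate([877, 101, 0]) cube([33, 33, 449]);
translate([398, 455, 0]) cube([33, 33, 449]);
translate([877, 455, 0]) cube([33, 33, 449]);
translate([398, 466, 481]) cube([512, 22, 418]);


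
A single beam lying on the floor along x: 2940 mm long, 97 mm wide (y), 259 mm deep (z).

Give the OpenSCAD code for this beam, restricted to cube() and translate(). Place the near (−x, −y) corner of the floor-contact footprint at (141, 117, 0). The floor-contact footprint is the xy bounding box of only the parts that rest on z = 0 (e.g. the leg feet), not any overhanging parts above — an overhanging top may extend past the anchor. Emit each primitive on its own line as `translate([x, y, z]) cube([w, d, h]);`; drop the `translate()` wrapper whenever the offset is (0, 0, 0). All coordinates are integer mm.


translate([141, 117, 0]) cube([2940, 97, 259]);


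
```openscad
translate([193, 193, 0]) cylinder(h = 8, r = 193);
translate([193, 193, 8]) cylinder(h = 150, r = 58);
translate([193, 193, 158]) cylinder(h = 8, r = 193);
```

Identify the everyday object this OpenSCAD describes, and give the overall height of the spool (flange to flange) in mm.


A spool. The overall height is 166 mm.

Three coaxial cylinders, large–small–large — a spool. Two 8 mm flanges and a 150 mm core give 8 + 150 + 8 = 166 mm.


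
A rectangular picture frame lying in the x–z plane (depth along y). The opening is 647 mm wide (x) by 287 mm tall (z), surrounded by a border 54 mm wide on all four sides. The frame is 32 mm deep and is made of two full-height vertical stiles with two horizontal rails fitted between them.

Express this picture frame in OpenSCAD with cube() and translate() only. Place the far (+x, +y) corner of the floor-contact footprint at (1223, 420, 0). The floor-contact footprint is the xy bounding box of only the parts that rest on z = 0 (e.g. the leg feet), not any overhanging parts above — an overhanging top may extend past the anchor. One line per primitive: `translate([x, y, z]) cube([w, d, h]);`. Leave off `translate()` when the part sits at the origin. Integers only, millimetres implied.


translate([468, 388, 0]) cube([54, 32, 395]);
translate([1169, 388, 0]) cube([54, 32, 395]);
translate([522, 388, 0]) cube([647, 32, 54]);
translate([522, 388, 341]) cube([647, 32, 54]);


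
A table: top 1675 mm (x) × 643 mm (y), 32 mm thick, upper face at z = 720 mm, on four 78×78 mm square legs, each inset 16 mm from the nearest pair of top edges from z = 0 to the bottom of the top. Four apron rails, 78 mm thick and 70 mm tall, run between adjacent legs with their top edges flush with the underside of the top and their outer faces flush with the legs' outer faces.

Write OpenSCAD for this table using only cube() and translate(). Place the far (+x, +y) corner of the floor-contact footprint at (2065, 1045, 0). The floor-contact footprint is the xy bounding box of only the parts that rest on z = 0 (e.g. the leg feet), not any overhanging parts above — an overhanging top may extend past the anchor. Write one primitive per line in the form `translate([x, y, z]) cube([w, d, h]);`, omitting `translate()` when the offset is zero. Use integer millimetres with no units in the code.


translate([406, 418, 688]) cube([1675, 643, 32]);
translate([422, 434, 0]) cube([78, 78, 688]);
translate([1987, 434, 0]) cube([78, 78, 688]);
translate([422, 967, 0]) cube([78, 78, 688]);
translate([1987, 967, 0]) cube([78, 78, 688]);
translate([500, 434, 618]) cube([1487, 78, 70]);
translate([500, 967, 618]) cube([1487, 78, 70]);
translate([422, 512, 618]) cube([78, 455, 70]);
translate([1987, 512, 618]) cube([78, 455, 70]);


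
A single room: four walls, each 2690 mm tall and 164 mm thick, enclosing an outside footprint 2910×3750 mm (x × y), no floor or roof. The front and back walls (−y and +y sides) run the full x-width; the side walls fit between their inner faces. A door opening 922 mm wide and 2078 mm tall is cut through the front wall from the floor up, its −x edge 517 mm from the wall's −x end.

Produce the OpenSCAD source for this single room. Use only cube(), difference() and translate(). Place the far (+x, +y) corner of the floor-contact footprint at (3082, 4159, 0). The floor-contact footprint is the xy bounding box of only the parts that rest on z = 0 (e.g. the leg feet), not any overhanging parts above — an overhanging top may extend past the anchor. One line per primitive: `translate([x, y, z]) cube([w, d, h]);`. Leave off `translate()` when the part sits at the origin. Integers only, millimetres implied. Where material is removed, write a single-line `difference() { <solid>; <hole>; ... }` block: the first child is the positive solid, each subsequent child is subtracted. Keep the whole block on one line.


difference() { translate([172, 409, 0]) cube([2910, 164, 2690]); translate([689, 409, 0]) cube([922, 164, 2078]); }
translate([172, 3995, 0]) cube([2910, 164, 2690]);
translate([172, 573, 0]) cube([164, 3422, 2690]);
translate([2918, 573, 0]) cube([164, 3422, 2690]);


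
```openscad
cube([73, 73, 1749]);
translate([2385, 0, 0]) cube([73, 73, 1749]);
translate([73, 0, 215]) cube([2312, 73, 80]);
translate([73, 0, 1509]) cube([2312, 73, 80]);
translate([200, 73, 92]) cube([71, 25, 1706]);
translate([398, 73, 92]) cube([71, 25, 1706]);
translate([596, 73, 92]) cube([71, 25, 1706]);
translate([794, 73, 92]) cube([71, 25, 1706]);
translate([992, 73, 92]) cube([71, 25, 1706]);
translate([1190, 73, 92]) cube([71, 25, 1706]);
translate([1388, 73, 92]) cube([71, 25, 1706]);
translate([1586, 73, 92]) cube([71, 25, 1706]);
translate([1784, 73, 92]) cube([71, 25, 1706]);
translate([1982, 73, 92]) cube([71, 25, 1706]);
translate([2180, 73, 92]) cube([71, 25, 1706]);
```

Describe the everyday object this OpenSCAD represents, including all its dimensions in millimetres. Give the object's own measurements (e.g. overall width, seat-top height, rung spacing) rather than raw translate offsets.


A fence section. Two 73×73 mm posts, 1749 mm tall, stand on the floor with a clear span of 2312 mm between their inner faces. Two horizontal rails of 73×80 mm section span the gap between the posts with their undersides at z = 215 mm and z = 1509 mm, flush with the posts' −y face. 11 pickets, each 71 mm wide, 25 mm thick and 1706 mm tall, are fixed to the +y face of the rails with their bottoms at z = 92 mm, spaced across the span with a 127 mm gap after the −x post and between neighbouring pickets, with 134 mm left before the +x post.


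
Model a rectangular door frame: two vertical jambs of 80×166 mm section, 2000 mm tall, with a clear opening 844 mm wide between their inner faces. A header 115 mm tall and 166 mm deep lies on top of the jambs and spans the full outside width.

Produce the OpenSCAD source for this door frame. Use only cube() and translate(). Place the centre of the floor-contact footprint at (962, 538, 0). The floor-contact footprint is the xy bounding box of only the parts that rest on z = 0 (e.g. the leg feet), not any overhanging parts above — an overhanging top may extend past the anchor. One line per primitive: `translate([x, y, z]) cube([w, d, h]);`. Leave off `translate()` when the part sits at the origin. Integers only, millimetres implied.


translate([460, 455, 0]) cube([80, 166, 2000]);
translate([1384, 455, 0]) cube([80, 166, 2000]);
translate([460, 455, 2000]) cube([1004, 166, 115]);


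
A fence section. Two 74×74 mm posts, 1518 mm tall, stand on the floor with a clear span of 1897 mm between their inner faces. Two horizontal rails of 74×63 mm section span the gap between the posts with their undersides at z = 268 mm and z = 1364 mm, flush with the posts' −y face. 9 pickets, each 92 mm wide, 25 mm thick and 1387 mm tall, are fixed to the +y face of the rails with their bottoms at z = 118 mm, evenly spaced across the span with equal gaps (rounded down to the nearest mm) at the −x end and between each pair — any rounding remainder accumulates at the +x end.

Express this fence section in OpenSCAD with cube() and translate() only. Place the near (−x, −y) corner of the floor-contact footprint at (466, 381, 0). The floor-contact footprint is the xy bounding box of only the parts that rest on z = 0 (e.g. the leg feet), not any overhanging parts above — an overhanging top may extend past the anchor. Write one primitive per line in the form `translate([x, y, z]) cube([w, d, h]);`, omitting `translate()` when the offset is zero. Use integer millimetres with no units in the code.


translate([466, 381, 0]) cube([74, 74, 1518]);
translate([2437, 381, 0]) cube([74, 74, 1518]);
translate([540, 381, 268]) cube([1897, 74, 63]);
translate([540, 381, 1364]) cube([1897, 74, 63]);
translate([646, 455, 118]) cube([92, 25, 1387]);
translate([844, 455, 118]) cube([92, 25, 1387]);
translate([1042, 455, 118]) cube([92, 25, 1387]);
translate([1240, 455, 118]) cube([92, 25, 1387]);
translate([1438, 455, 118]) cube([92, 25, 1387]);
translate([1636, 455, 118]) cube([92, 25, 1387]);
translate([1834, 455, 118]) cube([92, 25, 1387]);
translate([2032, 455, 118]) cube([92, 25, 1387]);
translate([2230, 455, 118]) cube([92, 25, 1387]);


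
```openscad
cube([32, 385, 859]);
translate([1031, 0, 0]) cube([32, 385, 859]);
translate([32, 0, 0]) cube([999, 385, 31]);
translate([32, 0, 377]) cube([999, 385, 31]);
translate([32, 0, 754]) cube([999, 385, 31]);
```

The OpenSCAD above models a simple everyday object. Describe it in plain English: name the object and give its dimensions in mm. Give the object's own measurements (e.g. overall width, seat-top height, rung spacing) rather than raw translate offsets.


An open bookshelf. Two side panels, each 32 mm thick, 385 mm deep and 859 mm tall, stand 1063 mm apart (outside-to-outside). Between them sit 3 shelves, each 31 mm thick and 385 mm deep, spanning the full gap between the sides. The bottom shelf rests on the floor (its underside at z = 0) and the clear gap between one shelf's top and the next shelf's underside is 346 mm.


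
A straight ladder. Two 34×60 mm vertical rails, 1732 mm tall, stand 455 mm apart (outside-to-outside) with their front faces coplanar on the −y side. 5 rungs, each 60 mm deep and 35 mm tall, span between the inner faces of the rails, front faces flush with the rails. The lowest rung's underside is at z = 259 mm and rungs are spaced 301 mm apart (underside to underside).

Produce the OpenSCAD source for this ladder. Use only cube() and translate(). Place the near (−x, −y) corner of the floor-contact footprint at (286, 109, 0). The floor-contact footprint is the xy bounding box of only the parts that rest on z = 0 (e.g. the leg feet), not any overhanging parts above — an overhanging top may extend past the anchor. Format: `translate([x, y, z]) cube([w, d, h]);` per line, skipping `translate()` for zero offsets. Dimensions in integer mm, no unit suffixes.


// rung span = 455 - 2*34 = 387
// rung[k] z = 259 + k*301
translate([286, 109, 0]) cube([34, 60, 1732]);
translate([707, 109, 0]) cube([34, 60, 1732]);
translate([320, 109, 259]) cube([387, 60, 35]);
translate([320, 109, 560]) cube([387, 60, 35]);
translate([320, 109, 861]) cube([387, 60, 35]);
translate([320, 109, 1162]) cube([387, 60, 35]);
translate([320, 109, 1463]) cube([387, 60, 35]);


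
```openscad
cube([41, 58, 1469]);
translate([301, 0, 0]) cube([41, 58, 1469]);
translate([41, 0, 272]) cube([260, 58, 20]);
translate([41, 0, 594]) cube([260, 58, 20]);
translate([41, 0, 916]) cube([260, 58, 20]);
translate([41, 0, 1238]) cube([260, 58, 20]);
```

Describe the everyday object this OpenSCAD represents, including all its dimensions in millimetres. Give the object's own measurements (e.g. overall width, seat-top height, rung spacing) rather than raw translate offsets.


A straight ladder. Two 41×58 mm vertical rails, 1469 mm tall, stand 342 mm apart (outside-to-outside) with their front faces coplanar on the −y side. 4 rungs, each 58 mm deep and 20 mm tall, span between the inner faces of the rails, front faces flush with the rails. The lowest rung's underside is at z = 272 mm and rungs are spaced 322 mm apart (underside to underside).


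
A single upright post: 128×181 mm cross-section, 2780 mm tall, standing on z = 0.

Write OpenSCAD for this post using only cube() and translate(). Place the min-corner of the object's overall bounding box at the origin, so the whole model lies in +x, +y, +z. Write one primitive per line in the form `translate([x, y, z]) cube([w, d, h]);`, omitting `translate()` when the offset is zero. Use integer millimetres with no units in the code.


cube([128, 181, 2780]);


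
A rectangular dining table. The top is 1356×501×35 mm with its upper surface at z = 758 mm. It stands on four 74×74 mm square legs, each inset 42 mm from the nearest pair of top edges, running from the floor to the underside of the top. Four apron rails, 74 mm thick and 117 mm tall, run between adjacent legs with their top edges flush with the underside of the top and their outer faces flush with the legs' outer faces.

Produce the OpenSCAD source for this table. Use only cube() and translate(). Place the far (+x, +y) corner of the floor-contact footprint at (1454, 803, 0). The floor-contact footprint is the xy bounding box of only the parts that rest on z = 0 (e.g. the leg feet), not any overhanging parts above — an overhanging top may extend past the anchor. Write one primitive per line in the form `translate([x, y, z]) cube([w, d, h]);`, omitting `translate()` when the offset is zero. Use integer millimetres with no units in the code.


translate([140, 344, 723]) cube([1356, 501, 35]);
translate([182, 386, 0]) cube([74, 74, 723]);
translate([1380, 386, 0]) cube([74, 74, 723]);
translate([182, 729, 0]) cube([74, 74, 723]);
translate([1380, 729, 0]) cube([74, 74, 723]);
translate([256, 386, 606]) cube([1124, 74, 117]);
translate([256, 729, 606]) cube([1124, 74, 117]);
translate([182, 460, 606]) cube([74, 269, 117]);
translate([1380, 460, 606]) cube([74, 269, 117]);


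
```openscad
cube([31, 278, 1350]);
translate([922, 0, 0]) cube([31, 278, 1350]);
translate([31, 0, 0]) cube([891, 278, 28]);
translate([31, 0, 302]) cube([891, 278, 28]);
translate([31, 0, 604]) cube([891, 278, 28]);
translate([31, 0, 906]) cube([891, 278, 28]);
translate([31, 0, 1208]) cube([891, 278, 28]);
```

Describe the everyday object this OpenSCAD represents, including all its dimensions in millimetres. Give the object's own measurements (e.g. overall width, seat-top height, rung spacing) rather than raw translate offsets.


An open bookshelf. Two side panels, each 31 mm thick, 278 mm deep and 1350 mm tall, stand 953 mm apart (outside-to-outside). Between them sit 5 shelves, each 28 mm thick and 278 mm deep, spanning the full gap between the sides. The bottom shelf rests on the floor (its underside at z = 0) and the clear gap between one shelf's top and the next shelf's underside is 274 mm.


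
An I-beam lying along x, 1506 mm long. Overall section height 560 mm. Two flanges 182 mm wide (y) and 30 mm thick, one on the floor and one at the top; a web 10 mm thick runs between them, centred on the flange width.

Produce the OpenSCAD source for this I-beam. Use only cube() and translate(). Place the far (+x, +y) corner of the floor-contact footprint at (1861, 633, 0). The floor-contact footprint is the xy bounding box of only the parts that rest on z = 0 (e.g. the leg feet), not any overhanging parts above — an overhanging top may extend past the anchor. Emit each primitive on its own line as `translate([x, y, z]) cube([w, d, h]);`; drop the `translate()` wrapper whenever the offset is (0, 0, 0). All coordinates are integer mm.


translate([355, 451, 0]) cube([1506, 182, 30]);
translate([355, 537, 30]) cube([1506, 10, 500]);
translate([355, 451, 530]) cube([1506, 182, 30]);


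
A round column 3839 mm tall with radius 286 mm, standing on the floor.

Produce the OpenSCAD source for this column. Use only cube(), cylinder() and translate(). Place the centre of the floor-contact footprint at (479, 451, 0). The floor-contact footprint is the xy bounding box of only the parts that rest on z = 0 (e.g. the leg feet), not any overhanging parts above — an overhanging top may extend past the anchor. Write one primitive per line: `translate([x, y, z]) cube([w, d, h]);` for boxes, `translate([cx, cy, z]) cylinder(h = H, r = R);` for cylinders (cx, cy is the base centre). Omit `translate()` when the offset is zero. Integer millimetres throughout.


translate([479, 451, 0]) cylinder(h = 3839, r = 286);


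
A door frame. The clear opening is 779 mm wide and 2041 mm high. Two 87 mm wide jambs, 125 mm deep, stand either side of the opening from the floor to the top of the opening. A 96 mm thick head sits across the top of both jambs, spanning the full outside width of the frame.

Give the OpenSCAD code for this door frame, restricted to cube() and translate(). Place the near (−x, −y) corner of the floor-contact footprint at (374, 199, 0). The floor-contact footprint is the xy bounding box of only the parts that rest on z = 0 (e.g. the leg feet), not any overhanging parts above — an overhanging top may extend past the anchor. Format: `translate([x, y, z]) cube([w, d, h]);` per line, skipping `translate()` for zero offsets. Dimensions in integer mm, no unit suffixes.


translate([374, 199, 0]) cube([87, 125, 2041]);
translate([1240, 199, 0]) cube([87, 125, 2041]);
translate([374, 199, 2041]) cube([953, 125, 96]);


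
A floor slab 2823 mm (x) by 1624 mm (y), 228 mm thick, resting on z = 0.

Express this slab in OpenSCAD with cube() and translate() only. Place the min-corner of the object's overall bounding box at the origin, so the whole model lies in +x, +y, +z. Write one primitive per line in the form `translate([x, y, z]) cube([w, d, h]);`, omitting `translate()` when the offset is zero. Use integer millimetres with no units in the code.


cube([2823, 1624, 228]);


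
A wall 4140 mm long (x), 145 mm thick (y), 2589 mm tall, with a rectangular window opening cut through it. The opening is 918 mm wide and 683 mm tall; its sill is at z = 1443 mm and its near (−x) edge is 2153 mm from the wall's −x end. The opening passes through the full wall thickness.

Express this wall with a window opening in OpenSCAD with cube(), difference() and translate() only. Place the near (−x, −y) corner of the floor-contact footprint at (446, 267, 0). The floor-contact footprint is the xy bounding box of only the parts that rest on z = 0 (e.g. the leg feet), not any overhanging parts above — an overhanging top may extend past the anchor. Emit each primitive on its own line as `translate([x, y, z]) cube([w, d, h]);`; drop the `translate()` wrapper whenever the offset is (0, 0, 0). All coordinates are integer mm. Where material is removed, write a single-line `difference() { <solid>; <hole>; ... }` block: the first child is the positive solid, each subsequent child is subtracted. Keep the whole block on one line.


difference() { translate([446, 267, 0]) cube([4140, 145, 2589]); translate([2599, 267, 1443]) cube([918, 145, 683]); }


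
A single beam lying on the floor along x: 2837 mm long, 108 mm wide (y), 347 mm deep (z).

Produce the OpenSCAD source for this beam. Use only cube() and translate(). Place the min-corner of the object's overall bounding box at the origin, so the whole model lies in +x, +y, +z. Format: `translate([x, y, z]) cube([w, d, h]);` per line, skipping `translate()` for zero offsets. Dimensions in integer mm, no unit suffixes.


cube([2837, 108, 347]);


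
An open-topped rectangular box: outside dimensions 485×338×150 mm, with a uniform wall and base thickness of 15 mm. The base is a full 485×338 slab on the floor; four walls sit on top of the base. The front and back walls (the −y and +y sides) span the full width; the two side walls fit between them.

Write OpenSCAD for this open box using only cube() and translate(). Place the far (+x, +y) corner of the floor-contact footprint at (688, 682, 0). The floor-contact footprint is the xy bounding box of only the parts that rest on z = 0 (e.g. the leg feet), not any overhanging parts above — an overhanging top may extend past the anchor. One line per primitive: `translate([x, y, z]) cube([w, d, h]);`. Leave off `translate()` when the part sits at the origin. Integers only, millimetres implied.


translate([203, 344, 0]) cube([485, 338, 15]);
translate([203, 344, 15]) cube([485, 15, 135]);
translate([203, 667, 15]) cube([485, 15, 135]);
translate([203, 359, 15]) cube([15, 308, 135]);
translate([673, 359, 15]) cube([15, 308, 135]);


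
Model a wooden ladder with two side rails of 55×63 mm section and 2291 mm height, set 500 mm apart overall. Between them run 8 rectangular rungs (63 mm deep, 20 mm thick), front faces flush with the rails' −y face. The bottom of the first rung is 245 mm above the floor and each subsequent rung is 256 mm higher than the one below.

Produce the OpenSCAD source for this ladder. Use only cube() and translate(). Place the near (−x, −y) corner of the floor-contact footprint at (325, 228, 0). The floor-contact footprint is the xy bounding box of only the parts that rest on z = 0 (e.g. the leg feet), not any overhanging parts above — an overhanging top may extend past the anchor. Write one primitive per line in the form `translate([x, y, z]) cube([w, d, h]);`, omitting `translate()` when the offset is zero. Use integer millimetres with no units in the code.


translate([325, 228, 0]) cube([55, 63, 2291]);
translate([770, 228, 0]) cube([55, 63, 2291]);
translate([380, 228, 245]) cube([390, 63, 20]);
translate([380, 228, 501]) cube([390, 63, 20]);
translate([380, 228, 757]) cube([390, 63, 20]);
translate([380, 228, 1013]) cube([390, 63, 20]);
translate([380, 228, 1269]) cube([390, 63, 20]);
translate([380, 228, 1525]) cube([390, 63, 20]);
translate([380, 228, 1781]) cube([390, 63, 20]);
translate([380, 228, 2037]) cube([390, 63, 20]);


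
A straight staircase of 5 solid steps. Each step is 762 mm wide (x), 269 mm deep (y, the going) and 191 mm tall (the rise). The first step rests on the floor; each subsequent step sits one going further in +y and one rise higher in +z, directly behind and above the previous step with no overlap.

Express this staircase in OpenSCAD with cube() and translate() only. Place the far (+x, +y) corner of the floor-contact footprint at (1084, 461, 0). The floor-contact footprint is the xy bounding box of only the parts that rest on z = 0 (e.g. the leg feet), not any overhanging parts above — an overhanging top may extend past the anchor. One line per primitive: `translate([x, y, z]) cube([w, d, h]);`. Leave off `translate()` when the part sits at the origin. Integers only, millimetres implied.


translate([322, 192, 0]) cube([762, 269, 191]);
translate([322, 461, 191]) cube([762, 269, 191]);
translate([322, 730, 382]) cube([762, 269, 191]);
translate([322, 999, 573]) cube([762, 269, 191]);
translate([322, 1268, 764]) cube([762, 269, 191]);


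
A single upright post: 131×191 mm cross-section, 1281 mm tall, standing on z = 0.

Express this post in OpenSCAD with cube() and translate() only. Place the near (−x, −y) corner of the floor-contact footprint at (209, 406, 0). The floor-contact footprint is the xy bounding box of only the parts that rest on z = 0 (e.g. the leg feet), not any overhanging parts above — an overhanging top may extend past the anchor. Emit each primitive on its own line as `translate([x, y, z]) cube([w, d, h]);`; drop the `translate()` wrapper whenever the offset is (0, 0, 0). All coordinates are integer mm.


translate([209, 406, 0]) cube([131, 191, 1281]);


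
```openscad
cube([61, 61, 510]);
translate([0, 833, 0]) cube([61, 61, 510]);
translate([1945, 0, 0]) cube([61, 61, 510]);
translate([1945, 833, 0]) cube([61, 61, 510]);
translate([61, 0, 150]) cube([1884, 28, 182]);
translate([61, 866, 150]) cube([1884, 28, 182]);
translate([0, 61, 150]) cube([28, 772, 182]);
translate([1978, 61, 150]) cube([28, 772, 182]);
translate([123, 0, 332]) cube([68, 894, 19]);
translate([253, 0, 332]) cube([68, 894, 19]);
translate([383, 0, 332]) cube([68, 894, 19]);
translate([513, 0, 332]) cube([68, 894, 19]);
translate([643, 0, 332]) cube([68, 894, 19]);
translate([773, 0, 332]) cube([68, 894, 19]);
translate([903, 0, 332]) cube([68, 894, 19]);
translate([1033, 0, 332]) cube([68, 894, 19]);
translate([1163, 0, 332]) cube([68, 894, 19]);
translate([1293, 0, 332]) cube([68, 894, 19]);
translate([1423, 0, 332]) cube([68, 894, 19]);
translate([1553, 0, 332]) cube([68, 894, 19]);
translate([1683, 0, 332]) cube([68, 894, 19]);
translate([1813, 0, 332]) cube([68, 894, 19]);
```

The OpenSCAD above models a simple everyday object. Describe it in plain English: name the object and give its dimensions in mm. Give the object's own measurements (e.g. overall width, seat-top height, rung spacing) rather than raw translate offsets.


A bed frame 2006 mm long (x) by 894 mm wide (y). Four 61×61 mm corner posts, 510 mm tall, at the corners of the footprint. Four rails of 28 mm thickness and 182 mm height run between adjacent posts with their undersides at z = 150 mm, their outer faces flush with the outside of the frame (the two x-running rails run between the posts' inner faces; the two y-running rails run between the posts' inner faces). 14 slats, each 68 mm wide (x) and 19 mm thick, lie across the top of the two x-running rails, running the full 894 mm width of the frame in y; along x they sit between the end posts with a 62 mm gap after the −x posts and between neighbouring slats, leaving 64 mm before the +x posts.


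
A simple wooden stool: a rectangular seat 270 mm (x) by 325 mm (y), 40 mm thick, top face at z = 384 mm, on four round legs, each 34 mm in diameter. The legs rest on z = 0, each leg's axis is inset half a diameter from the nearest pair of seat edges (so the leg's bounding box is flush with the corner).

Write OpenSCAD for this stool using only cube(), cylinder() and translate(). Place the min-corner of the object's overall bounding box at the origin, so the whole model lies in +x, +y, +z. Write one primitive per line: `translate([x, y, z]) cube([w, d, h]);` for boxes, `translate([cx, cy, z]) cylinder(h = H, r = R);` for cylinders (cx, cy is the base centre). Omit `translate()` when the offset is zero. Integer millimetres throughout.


translate([0, 0, 344]) cube([270, 325, 40]);
translate([17, 17, 0]) cylinder(h = 344, r = 17);
translate([253, 17, 0]) cylinder(h = 344, r = 17);
translate([17, 308, 0]) cylinder(h = 344, r = 17);
translate([253, 308, 0]) cylinder(h = 344, r = 17);


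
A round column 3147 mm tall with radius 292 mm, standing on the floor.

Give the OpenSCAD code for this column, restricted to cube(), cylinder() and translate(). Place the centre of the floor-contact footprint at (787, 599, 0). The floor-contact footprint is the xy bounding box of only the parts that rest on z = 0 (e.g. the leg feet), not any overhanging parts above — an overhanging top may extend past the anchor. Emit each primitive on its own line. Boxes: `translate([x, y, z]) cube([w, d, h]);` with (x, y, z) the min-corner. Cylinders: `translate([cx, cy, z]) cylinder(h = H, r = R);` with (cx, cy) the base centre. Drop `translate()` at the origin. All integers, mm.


translate([787, 599, 0]) cylinder(h = 3147, r = 292);


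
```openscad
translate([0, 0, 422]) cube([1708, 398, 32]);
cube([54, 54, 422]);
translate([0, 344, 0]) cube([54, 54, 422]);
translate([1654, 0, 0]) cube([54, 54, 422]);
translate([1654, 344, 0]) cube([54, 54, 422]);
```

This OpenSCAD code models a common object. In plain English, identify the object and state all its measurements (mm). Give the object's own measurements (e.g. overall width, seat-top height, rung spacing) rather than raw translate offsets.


A long wooden bench with a 1708 mm (x) × 398 mm (y) seat, 32 mm thick, its top surface 454 mm above the floor. Four 54 mm square legs at the seat corners, flush with the edges, run from z = 0 to the seat underside.


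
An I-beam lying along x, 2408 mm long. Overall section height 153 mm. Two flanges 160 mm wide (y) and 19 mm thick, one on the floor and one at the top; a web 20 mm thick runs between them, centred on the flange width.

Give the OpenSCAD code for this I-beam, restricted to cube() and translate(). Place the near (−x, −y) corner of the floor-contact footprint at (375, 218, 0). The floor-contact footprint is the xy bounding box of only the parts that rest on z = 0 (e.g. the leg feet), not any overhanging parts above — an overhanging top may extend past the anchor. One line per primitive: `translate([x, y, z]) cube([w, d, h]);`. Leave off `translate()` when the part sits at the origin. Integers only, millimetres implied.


translate([375, 218, 0]) cube([2408, 160, 19]);
translate([375, 288, 19]) cube([2408, 20, 115]);
translate([375, 218, 134]) cube([2408, 160, 19]);


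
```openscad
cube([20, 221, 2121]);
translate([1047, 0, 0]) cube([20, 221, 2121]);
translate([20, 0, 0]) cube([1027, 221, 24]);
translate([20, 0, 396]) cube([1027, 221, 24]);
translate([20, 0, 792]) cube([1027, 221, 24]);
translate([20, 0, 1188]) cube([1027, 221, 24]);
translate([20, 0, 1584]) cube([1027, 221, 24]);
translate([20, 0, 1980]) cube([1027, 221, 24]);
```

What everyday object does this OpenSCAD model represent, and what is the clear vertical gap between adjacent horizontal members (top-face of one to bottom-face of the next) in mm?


A bookshelf. The clear shelf gap is 372 mm.

Two tall side panels with 6 horizontal boards between them — a bookshelf. The first two shelf undersides are at z = 0 and z = 396; with shelf thickness 24, the clear gap is 396 − 0 − 24 = 372 mm.


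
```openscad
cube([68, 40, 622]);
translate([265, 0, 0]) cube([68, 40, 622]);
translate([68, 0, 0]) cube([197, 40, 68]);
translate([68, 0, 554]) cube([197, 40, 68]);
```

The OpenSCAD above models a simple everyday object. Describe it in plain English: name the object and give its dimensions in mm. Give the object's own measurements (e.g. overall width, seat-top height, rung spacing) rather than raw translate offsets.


A rectangular picture frame lying in the x–z plane (depth along y). The opening is 197 mm wide (x) by 486 mm tall (z), surrounded by a border 68 mm wide on all four sides. The frame is 40 mm deep and is made of two full-height vertical stiles with two horizontal rails fitted between them.
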